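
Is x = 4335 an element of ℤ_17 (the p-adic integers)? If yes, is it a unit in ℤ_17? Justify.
x ∈ ℤ_17 but not a unit; v_17(x) = 2 > 0

ℤ_17 = {x ∈ ℚ_17 : v_17(x) ≥ 0} and ℤ_17^× = {x ∈ ℤ_17 : v_17(x) = 0}. Here v_17(4335) = v_17(num) − v_17(den) = 2; compare against these criteria.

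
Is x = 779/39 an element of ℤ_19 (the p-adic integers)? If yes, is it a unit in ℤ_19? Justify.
x ∈ ℤ_19 but not a unit; v_19(x) = 1 > 0

ℤ_19 = {x ∈ ℚ_19 : v_19(x) ≥ 0} and ℤ_19^× = {x ∈ ℤ_19 : v_19(x) = 0}. Here v_19(779/39) = v_19(num) − v_19(den) = 1; compare against these criteria.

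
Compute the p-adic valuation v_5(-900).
v_5(-900) = 2

v_5(n) is the largest exponent k such that 5^k divides n. Factor out: -900 = -5^2 · 36. (Sign doesn't affect v_p.) So v_5(-900) = 2.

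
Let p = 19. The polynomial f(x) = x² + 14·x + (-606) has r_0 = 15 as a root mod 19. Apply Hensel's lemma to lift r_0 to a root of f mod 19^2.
r_1 = 224 (mod 361)

Hensel: r_{i+1} = r_i − f(r_i)·(f′(r_i))^{-1} mod 19^{i+2}, f′(x) = 2x + 14. Iterate:
  r_0 = 15 (mod 19)
  r_1 = 224 (mod 361)
Final: r = 224 satisfies f(r) ≡ 0 mod 19^2.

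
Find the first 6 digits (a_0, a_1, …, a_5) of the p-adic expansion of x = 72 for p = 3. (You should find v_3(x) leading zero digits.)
(a_0, …, a_5) = (0, 0, 2, 2, 0, 0)

v_3(72) = 2, so a_0 = ... = a_1 = 0. Factor out: x = 3^2 · u with u = 8 a unit in ℤ_3. Expand u iteratively via a_{v+i} = u_i mod 3, u_{i+1} = (u_i − a_{v+i})/3:
  u_0 = 8;  a_2 = 2;  u_1 = (u_0 − 2)/3 = 2
  u_1 = 2;  a_3 = 2;  u_2 = (u_1 − 2)/3 = 0
  u_2 = 0;  a_4 = 0;  u_3 = (u_2 − 0)/3 = 0
  u_3 = 0;  a_5 = 0;  u_4 = (u_3 − 0)/3 = 0
Digits: (0, 0, 2, 2, 0, 0).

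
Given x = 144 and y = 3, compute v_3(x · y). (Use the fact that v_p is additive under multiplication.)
v_3(432) = 3

v_p(x) = 2 (factor: 144 = 3^2 · 16); v_p(y) = 1 (factor: 3 = 3^1 · 1). Additivity: v_p(xy) = v_p(x) + v_p(y) = 2 + 1 = 3. (Direct check: xy = 432 = 3^3 · (16).)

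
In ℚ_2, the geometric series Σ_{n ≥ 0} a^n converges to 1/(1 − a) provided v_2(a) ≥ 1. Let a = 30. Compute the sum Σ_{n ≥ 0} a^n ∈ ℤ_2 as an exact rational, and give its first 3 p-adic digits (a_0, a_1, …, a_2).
Σ a^n = 1/(1 − a) = -1/29;  first 3 digits = (1, 1, 0)

v_2(a) = 1 ≥ 1, so the series converges in ℤ_2 to 1/(1 − a) = 1/(1 − 30) = -1/29. Expand this rational in ℤ_2: compute digits iteratively via d_i = x_i mod 2, x_{i+1} = (x_i − d_i)/2. The first 3 digits are (1, 1, 0).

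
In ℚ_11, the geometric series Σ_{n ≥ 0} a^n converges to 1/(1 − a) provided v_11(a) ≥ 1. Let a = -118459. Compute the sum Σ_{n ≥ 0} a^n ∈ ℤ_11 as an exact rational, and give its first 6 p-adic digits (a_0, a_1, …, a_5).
Σ a^n = 1/(1 − a) = 1/118460;  first 6 digits = (1, 0, 0, 10, 2, 10)

v_11(a) = 3 ≥ 1, so the series converges in ℤ_11 to 1/(1 − a) = 1/(1 − (-118459)) = 1/118460. Expand this rational in ℤ_11: compute digits iteratively via d_i = x_i mod 11, x_{i+1} = (x_i − d_i)/11. The first 6 digits are (1, 0, 0, 10, 2, 10).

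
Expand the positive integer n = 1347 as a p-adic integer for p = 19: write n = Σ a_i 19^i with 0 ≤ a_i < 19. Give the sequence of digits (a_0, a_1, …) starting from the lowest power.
(a_0, a_1, …) = (17, 13, 3)

Repeated division by 19 gives the digits low-to-high: 1347 = 17 + 13·19^1 + 3·19^2. Digit sequence: (17, 13, 3).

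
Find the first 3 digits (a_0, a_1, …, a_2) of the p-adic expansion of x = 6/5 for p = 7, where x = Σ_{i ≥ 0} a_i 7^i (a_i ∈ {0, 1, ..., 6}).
(a_0, …, a_2) = (4, 1, 4)

v_7(6/5) = 0 (numerator and denominator both coprime to 7), so x ∈ ℤ_7^×. Compute digits iteratively via a_i = x_i mod 7, x_{i+1} = (x_i − a_i)/7, with x_0 = x:
  x_0 = 6/5;  a_0 = 4;  x_1 = (x_0 − 4)/7 = -2/5
  x_1 = -2/5;  a_1 = 1;  x_2 = (x_1 − 1)/7 = -1/5
  x_2 = -1/5;  a_2 = 4;  x_3 = (x_2 − 4)/7 = -3/5
Digits: (4, 1, 4).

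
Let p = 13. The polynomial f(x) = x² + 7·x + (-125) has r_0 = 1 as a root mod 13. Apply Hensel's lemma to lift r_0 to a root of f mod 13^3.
r_2 = 1704 (mod 2197)

Hensel: r_{i+1} = r_i − f(r_i)·(f′(r_i))^{-1} mod 13^{i+2}, f′(x) = 2x + 7. Iterate:
  r_0 = 1 (mod 13)
  r_1 = 14 (mod 169)
  r_2 = 1704 (mod 2197)
Final: r = 1704 satisfies f(r) ≡ 0 mod 13^3.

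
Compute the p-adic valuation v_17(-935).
v_17(-935) = 1

v_17(n) is the largest exponent k such that 17^k divides n. Factor out: -935 = -17^1 · 55. (Sign doesn't affect v_p.) So v_17(-935) = 1.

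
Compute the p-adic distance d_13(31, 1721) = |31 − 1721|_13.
d_13(31, 1721) = 1/169

Step 1 — x − y = 31 − 1721 = -1690. Step 2 — v_13(-1690) = 2 (factor: -1690 = −(13^2 · 10); the sign does not affect v_p). Step 3 — |x − y|_13 = 13^{-2} = 1/169.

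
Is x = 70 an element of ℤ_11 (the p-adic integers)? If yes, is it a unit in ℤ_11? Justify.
x ∈ ℤ_11^× (unit); v_11(x) = 0

ℤ_11 = {x ∈ ℚ_11 : v_11(x) ≥ 0} and ℤ_11^× = {x ∈ ℤ_11 : v_11(x) = 0}. Here v_11(70) = v_11(num) − v_11(den) = 0; compare against these criteria.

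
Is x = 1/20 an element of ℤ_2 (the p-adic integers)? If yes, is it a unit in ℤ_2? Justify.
x ∉ ℤ_2 (v_2(x) = -2 < 0)

ℤ_2 = {x ∈ ℚ_2 : v_2(x) ≥ 0} and ℤ_2^× = {x ∈ ℤ_2 : v_2(x) = 0}. Here v_2(1/20) = v_2(num) − v_2(den) = -2; compare against these criteria.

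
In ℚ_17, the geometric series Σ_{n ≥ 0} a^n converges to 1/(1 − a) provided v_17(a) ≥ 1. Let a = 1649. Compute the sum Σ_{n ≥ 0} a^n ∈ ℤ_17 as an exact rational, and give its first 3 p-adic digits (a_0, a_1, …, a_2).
Σ a^n = 1/(1 − a) = -1/1648;  first 3 digits = (1, 12, 13)

v_17(a) = 1 ≥ 1, so the series converges in ℤ_17 to 1/(1 − a) = 1/(1 − 1649) = -1/1648. Expand this rational in ℤ_17: compute digits iteratively via d_i = x_i mod 17, x_{i+1} = (x_i − d_i)/17. The first 3 digits are (1, 12, 13).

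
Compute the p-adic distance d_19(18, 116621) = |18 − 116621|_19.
d_19(18, 116621) = 1/6859

Step 1 — x − y = 18 − 116621 = -116603. Step 2 — v_19(-116603) = 3 (factor: -116603 = −(19^3 · 17); the sign does not affect v_p). Step 3 — |x − y|_19 = 19^{-3} = 1/6859.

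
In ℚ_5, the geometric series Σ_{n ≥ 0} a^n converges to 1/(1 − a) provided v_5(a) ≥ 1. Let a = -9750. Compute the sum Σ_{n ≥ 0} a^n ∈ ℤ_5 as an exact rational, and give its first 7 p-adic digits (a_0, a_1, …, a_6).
Σ a^n = 1/(1 − a) = 1/9751;  first 7 digits = (1, 0, 0, 2, 4, 1, 3)

v_5(a) = 3 ≥ 1, so the series converges in ℤ_5 to 1/(1 − a) = 1/(1 − (-9750)) = 1/9751. Expand this rational in ℤ_5: compute digits iteratively via d_i = x_i mod 5, x_{i+1} = (x_i − d_i)/5. The first 7 digits are (1, 0, 0, 2, 4, 1, 3).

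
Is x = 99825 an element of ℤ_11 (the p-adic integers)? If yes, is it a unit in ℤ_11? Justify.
x ∈ ℤ_11 but not a unit; v_11(x) = 3 > 0

ℤ_11 = {x ∈ ℚ_11 : v_11(x) ≥ 0} and ℤ_11^× = {x ∈ ℤ_11 : v_11(x) = 0}. Here v_11(99825) = v_11(num) − v_11(den) = 3; compare against these criteria.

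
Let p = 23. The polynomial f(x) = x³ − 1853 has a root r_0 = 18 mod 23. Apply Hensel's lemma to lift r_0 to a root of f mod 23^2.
r_1 = 501 (mod 529)

Hensel: r_{i+1} = r_i − f(r_i)/f′(r_i) mod 23^{i+2}, where f′(x) = 3x². Iterate:
  r_0 = 18 (mod 23)
  r_1 = 501 (mod 529)
Final: r = 501 with f(r) ≡ 0 mod 23^2.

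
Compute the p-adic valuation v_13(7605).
v_13(7605) = 2

v_13(n) is the largest exponent k such that 13^k divides n. Factor out: 7605 = 13^2 · 45. (Sign doesn't affect v_p.) So v_13(7605) = 2.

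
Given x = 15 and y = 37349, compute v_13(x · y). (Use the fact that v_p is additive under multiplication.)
v_13(560235) = 3

v_p(x) = 0 (factor: 15 = 13^0 · 15); v_p(y) = 3 (factor: 37349 = 13^3 · 17). Additivity: v_p(xy) = v_p(x) + v_p(y) = 0 + 3 = 3. (Direct check: xy = 560235 = 13^3 · (255).)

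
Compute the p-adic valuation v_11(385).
v_11(385) = 1

v_11(n) is the largest exponent k such that 11^k divides n. Factor out: 385 = 11^1 · 35. (Sign doesn't affect v_p.) So v_11(385) = 1.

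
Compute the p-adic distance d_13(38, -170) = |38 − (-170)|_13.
d_13(38, -170) = 1/13

Step 1 — x − y = 38 − (-170) = 208. Step 2 — v_13(208) = 1 (factor: 208 = (13^1 · 16); the sign does not affect v_p). Step 3 — |x − y|_13 = 13^{-1} = 1/13.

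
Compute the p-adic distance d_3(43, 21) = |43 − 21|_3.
d_3(43, 21) = 1

Step 1 — x − y = 43 − 21 = 22. Step 2 — v_3(22) = 0 (factor: 22 = (3^0 · 22); the sign does not affect v_p). Step 3 — |x − y|_3 = 3^{0} = 1.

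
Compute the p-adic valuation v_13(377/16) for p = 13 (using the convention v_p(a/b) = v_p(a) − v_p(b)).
v_13(377/16) = 1

Factor powers of 13 from the numerator and denominator of the reduced fraction: 377 = 13^1 · 29 and 16 = 13^0 · 16. Apply v_p(a/b) = v_p(a) − v_p(b): v_13(377/16) = 1 − 0 = 1.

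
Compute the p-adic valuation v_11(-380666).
v_11(-380666) = 4

v_11(n) is the largest exponent k such that 11^k divides n. Factor out: -380666 = -11^4 · 26. (Sign doesn't affect v_p.) So v_11(-380666) = 4.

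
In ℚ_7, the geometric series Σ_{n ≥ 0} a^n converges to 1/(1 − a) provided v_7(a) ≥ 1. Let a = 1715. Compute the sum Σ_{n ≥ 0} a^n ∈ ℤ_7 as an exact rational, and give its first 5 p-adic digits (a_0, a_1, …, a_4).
Σ a^n = 1/(1 − a) = -1/1714;  first 5 digits = (1, 0, 0, 5, 0)

v_7(a) = 3 ≥ 1, so the series converges in ℤ_7 to 1/(1 − a) = 1/(1 − 1715) = -1/1714. Expand this rational in ℤ_7: compute digits iteratively via d_i = x_i mod 7, x_{i+1} = (x_i − d_i)/7. The first 5 digits are (1, 0, 0, 5, 0).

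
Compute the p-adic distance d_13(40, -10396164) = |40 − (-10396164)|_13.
d_13(40, -10396164) = 1/371293

Step 1 — x − y = 40 − (-10396164) = 10396204. Step 2 — v_13(10396204) = 5 (factor: 10396204 = (13^5 · 28); the sign does not affect v_p). Step 3 — |x − y|_13 = 13^{-5} = 1/371293.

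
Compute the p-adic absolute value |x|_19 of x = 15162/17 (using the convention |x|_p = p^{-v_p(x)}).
|15162/17|_19 = 1/361

Step 1 — compute v_19(x) by factoring powers of 19 out of the numerator and denominator: v_19(15162/17) = 2. Step 2 — apply |x|_p = p^{-v_p(x)} = 19^{-2} = 1/361.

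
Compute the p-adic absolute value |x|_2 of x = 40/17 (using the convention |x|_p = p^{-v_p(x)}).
|40/17|_2 = 1/8

Step 1 — compute v_2(x) by factoring powers of 2 out of the numerator and denominator: v_2(40/17) = 3. Step 2 — apply |x|_p = p^{-v_p(x)} = 2^{-3} = 1/8.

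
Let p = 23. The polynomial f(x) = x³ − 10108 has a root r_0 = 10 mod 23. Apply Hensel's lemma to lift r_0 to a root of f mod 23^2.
r_1 = 125 (mod 529)

Hensel: r_{i+1} = r_i − f(r_i)/f′(r_i) mod 23^{i+2}, where f′(x) = 3x². Iterate:
  r_0 = 10 (mod 23)
  r_1 = 125 (mod 529)
Final: r = 125 with f(r) ≡ 0 mod 23^2.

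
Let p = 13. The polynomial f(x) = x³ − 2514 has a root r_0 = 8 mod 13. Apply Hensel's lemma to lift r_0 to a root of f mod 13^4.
r_3 = 9537 (mod 28561)

Hensel: r_{i+1} = r_i − f(r_i)/f′(r_i) mod 13^{i+2}, where f′(x) = 3x². Iterate:
  r_0 = 8 (mod 13)
  r_1 = 73 (mod 169)
  r_2 = 749 (mod 2197)
  r_3 = 9537 (mod 28561)
Final: r = 9537 with f(r) ≡ 0 mod 13^4.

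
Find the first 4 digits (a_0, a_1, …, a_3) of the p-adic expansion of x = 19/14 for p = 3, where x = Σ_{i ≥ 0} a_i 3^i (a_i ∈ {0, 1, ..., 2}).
(a_0, …, a_3) = (2, 0, 1, 2)

v_3(19/14) = 0 (numerator and denominator both coprime to 3), so x ∈ ℤ_3^×. Compute digits iteratively via a_i = x_i mod 3, x_{i+1} = (x_i − a_i)/3, with x_0 = x:
  x_0 = 19/14;  a_0 = 2;  x_1 = (x_0 − 2)/3 = -3/14
  x_1 = -3/14;  a_1 = 0;  x_2 = (x_1 − 0)/3 = -1/14
  x_2 = -1/14;  a_2 = 1;  x_3 = (x_2 − 1)/3 = -5/14
  x_3 = -5/14;  a_3 = 2;  x_4 = (x_3 − 2)/3 = -11/14
Digits: (2, 0, 1, 2).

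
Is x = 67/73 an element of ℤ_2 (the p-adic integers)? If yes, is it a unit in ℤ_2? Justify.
x ∈ ℤ_2^× (unit); v_2(x) = 0

ℤ_2 = {x ∈ ℚ_2 : v_2(x) ≥ 0} and ℤ_2^× = {x ∈ ℤ_2 : v_2(x) = 0}. Here v_2(67/73) = v_2(num) − v_2(den) = 0; compare against these criteria.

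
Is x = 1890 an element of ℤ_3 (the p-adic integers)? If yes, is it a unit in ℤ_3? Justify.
x ∈ ℤ_3 but not a unit; v_3(x) = 3 > 0

ℤ_3 = {x ∈ ℚ_3 : v_3(x) ≥ 0} and ℤ_3^× = {x ∈ ℤ_3 : v_3(x) = 0}. Here v_3(1890) = v_3(num) − v_3(den) = 3; compare against these criteria.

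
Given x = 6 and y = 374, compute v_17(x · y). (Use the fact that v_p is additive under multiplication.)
v_17(2244) = 1

v_p(x) = 0 (factor: 6 = 17^0 · 6); v_p(y) = 1 (factor: 374 = 17^1 · 22). Additivity: v_p(xy) = v_p(x) + v_p(y) = 0 + 1 = 1. (Direct check: xy = 2244 = 17^1 · (132).)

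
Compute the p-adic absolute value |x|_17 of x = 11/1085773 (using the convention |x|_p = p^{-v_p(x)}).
|11/1085773|_17 = 83521

Step 1 — compute v_17(x) by factoring powers of 17 out of the numerator and denominator: v_17(11/1085773) = -4. Step 2 — apply |x|_p = p^{-v_p(x)} = 17^{4} = 83521.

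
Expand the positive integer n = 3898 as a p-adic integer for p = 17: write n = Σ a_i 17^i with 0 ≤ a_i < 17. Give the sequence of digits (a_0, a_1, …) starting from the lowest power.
(a_0, a_1, …) = (5, 8, 13)

Repeated division by 17 gives the digits low-to-high: 3898 = 5 + 8·17^1 + 13·17^2. Digit sequence: (5, 8, 13).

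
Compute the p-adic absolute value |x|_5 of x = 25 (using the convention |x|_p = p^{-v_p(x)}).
|25|_5 = 1/25

Step 1 — compute v_5(x) by factoring powers of 5 out of the numerator and denominator: v_5(25) = 2. Step 2 — apply |x|_p = p^{-v_p(x)} = 5^{-2} = 1/25.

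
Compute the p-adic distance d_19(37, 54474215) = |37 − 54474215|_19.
d_19(37, 54474215) = 1/2476099

Step 1 — x − y = 37 − 54474215 = -54474178. Step 2 — v_19(-54474178) = 5 (factor: -54474178 = −(19^5 · 22); the sign does not affect v_p). Step 3 — |x − y|_19 = 19^{-5} = 1/2476099.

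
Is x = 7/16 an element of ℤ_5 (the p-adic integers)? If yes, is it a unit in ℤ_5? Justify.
x ∈ ℤ_5^× (unit); v_5(x) = 0

ℤ_5 = {x ∈ ℚ_5 : v_5(x) ≥ 0} and ℤ_5^× = {x ∈ ℤ_5 : v_5(x) = 0}. Here v_5(7/16) = v_5(num) − v_5(den) = 0; compare against these criteria.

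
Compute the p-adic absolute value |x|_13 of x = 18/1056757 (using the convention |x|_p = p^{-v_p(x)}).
|18/1056757|_13 = 28561

Step 1 — compute v_13(x) by factoring powers of 13 out of the numerator and denominator: v_13(18/1056757) = -4. Step 2 — apply |x|_p = p^{-v_p(x)} = 13^{4} = 28561.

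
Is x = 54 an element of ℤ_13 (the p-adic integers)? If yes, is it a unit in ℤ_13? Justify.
x ∈ ℤ_13^× (unit); v_13(x) = 0

ℤ_13 = {x ∈ ℚ_13 : v_13(x) ≥ 0} and ℤ_13^× = {x ∈ ℤ_13 : v_13(x) = 0}. Here v_13(54) = v_13(num) − v_13(den) = 0; compare against these criteria.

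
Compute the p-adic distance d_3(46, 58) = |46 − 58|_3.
d_3(46, 58) = 1/3

Step 1 — x − y = 46 − 58 = -12. Step 2 — v_3(-12) = 1 (factor: -12 = −(3^1 · 4); the sign does not affect v_p). Step 3 — |x − y|_3 = 3^{-1} = 1/3.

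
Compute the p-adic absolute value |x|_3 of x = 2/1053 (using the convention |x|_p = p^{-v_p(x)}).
|2/1053|_3 = 81

Step 1 — compute v_3(x) by factoring powers of 3 out of the numerator and denominator: v_3(2/1053) = -4. Step 2 — apply |x|_p = p^{-v_p(x)} = 3^{4} = 81.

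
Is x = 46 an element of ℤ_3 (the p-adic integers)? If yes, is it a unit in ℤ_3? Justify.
x ∈ ℤ_3^× (unit); v_3(x) = 0

ℤ_3 = {x ∈ ℚ_3 : v_3(x) ≥ 0} and ℤ_3^× = {x ∈ ℤ_3 : v_3(x) = 0}. Here v_3(46) = v_3(num) − v_3(den) = 0; compare against these criteria.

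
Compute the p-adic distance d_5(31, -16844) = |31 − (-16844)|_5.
d_5(31, -16844) = 1/625

Step 1 — x − y = 31 − (-16844) = 16875. Step 2 — v_5(16875) = 4 (factor: 16875 = (5^4 · 27); the sign does not affect v_p). Step 3 — |x − y|_5 = 5^{-4} = 1/625.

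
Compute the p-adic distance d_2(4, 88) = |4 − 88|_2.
d_2(4, 88) = 1/4

Step 1 — x − y = 4 − 88 = -84. Step 2 — v_2(-84) = 2 (factor: -84 = −(2^2 · 21); the sign does not affect v_p). Step 3 — |x − y|_2 = 2^{-2} = 1/4.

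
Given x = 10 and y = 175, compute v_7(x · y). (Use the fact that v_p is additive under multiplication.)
v_7(1750) = 1

v_p(x) = 0 (factor: 10 = 7^0 · 10); v_p(y) = 1 (factor: 175 = 7^1 · 25). Additivity: v_p(xy) = v_p(x) + v_p(y) = 0 + 1 = 1. (Direct check: xy = 1750 = 7^1 · (250).)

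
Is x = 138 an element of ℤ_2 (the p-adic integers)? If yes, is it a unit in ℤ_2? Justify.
x ∈ ℤ_2 but not a unit; v_2(x) = 1 > 0

ℤ_2 = {x ∈ ℚ_2 : v_2(x) ≥ 0} and ℤ_2^× = {x ∈ ℤ_2 : v_2(x) = 0}. Here v_2(138) = v_2(num) − v_2(den) = 1; compare against these criteria.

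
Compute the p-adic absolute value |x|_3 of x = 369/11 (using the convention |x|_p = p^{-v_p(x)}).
|369/11|_3 = 1/9

Step 1 — compute v_3(x) by factoring powers of 3 out of the numerator and denominator: v_3(369/11) = 2. Step 2 — apply |x|_p = p^{-v_p(x)} = 3^{-2} = 1/9.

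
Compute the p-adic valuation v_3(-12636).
v_3(-12636) = 5

v_3(n) is the largest exponent k such that 3^k divides n. Factor out: -12636 = -3^5 · 52. (Sign doesn't affect v_p.) So v_3(-12636) = 5.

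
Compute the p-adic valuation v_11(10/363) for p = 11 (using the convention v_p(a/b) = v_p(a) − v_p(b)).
v_11(10/363) = -2

Factor powers of 11 from the numerator and denominator of the reduced fraction: 10 = 11^0 · 10 and 363 = 11^2 · 3. Apply v_p(a/b) = v_p(a) − v_p(b): v_11(10/363) = 0 − 2 = -2.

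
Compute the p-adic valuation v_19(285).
v_19(285) = 1

v_19(n) is the largest exponent k such that 19^k divides n. Factor out: 285 = 19^1 · 15. (Sign doesn't affect v_p.) So v_19(285) = 1.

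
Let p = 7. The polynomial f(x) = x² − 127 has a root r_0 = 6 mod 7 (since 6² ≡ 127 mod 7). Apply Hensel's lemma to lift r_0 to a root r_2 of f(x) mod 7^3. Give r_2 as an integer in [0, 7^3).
r_2 = 34 (mod 343)

Hensel's recurrence: r_{i+1} = r_i − f(r_i)·(f′(r_i))^{-1} mod 7^{i+2}, with f′(x) = 2x. Iterate:
  r_0 = 6 (mod 7)
  r_1 = 34 (mod 49)
  r_2 = 34 (mod 343)
Final: r_2 = 34, and one checks f(r_2) ≡ 0 mod 7^3.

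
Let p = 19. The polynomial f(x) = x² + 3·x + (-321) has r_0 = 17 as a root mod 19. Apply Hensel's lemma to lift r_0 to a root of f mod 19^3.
r_2 = 1119 (mod 6859)

Hensel: r_{i+1} = r_i − f(r_i)·(f′(r_i))^{-1} mod 19^{i+2}, f′(x) = 2x + 3. Iterate:
  r_0 = 17 (mod 19)
  r_1 = 36 (mod 361)
  r_2 = 1119 (mod 6859)
Final: r = 1119 satisfies f(r) ≡ 0 mod 19^3.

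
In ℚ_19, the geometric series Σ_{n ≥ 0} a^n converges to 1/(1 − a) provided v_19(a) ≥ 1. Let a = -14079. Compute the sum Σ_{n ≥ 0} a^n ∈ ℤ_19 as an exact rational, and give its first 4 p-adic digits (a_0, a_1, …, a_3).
Σ a^n = 1/(1 − a) = 1/14080;  first 4 digits = (1, 0, 18, 16)

v_19(a) = 2 ≥ 1, so the series converges in ℤ_19 to 1/(1 − a) = 1/(1 − (-14079)) = 1/14080. Expand this rational in ℤ_19: compute digits iteratively via d_i = x_i mod 19, x_{i+1} = (x_i − d_i)/19. The first 4 digits are (1, 0, 18, 16).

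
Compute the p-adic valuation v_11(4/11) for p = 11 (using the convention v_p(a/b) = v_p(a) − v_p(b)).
v_11(4/11) = -1

Factor powers of 11 from the numerator and denominator of the reduced fraction: 4 = 11^0 · 4 and 11 = 11^1 · 1. Apply v_p(a/b) = v_p(a) − v_p(b): v_11(4/11) = 0 − 1 = -1.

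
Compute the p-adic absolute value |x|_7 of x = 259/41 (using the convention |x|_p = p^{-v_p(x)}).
|259/41|_7 = 1/7

Step 1 — compute v_7(x) by factoring powers of 7 out of the numerator and denominator: v_7(259/41) = 1. Step 2 — apply |x|_p = p^{-v_p(x)} = 7^{-1} = 1/7.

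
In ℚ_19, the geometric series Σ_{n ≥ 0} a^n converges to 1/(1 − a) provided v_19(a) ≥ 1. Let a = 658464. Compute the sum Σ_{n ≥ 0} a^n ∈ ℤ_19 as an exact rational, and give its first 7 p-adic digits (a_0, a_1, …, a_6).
Σ a^n = 1/(1 − a) = -1/658463;  first 7 digits = (1, 0, 0, 1, 5, 0, 1)

v_19(a) = 3 ≥ 1, so the series converges in ℤ_19 to 1/(1 − a) = 1/(1 − 658464) = -1/658463. Expand this rational in ℤ_19: compute digits iteratively via d_i = x_i mod 19, x_{i+1} = (x_i − d_i)/19. The first 7 digits are (1, 0, 0, 1, 5, 0, 1).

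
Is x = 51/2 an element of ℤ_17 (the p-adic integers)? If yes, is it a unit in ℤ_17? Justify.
x ∈ ℤ_17 but not a unit; v_17(x) = 1 > 0

ℤ_17 = {x ∈ ℚ_17 : v_17(x) ≥ 0} and ℤ_17^× = {x ∈ ℤ_17 : v_17(x) = 0}. Here v_17(51/2) = v_17(num) − v_17(den) = 1; compare against these criteria.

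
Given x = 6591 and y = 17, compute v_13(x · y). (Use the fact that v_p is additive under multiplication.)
v_13(112047) = 3

v_p(x) = 3 (factor: 6591 = 13^3 · 3); v_p(y) = 0 (factor: 17 = 13^0 · 17). Additivity: v_p(xy) = v_p(x) + v_p(y) = 3 + 0 = 3. (Direct check: xy = 112047 = 13^3 · (51).)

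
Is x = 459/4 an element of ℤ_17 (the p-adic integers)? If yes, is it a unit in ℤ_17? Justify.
x ∈ ℤ_17 but not a unit; v_17(x) = 1 > 0

ℤ_17 = {x ∈ ℚ_17 : v_17(x) ≥ 0} and ℤ_17^× = {x ∈ ℤ_17 : v_17(x) = 0}. Here v_17(459/4) = v_17(num) − v_17(den) = 1; compare against these criteria.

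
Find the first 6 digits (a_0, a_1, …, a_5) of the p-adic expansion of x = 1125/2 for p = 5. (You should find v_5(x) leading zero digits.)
(a_0, …, a_5) = (0, 0, 0, 2, 3, 2)

v_5(1125/2) = 3, so a_0 = ... = a_2 = 0. Factor out: x = 5^3 · u with u = 9/2 a unit in ℤ_5. Expand u iteratively via a_{v+i} = u_i mod 5, u_{i+1} = (u_i − a_{v+i})/5:
  u_0 = 9/2;  a_3 = 2;  u_1 = (u_0 − 2)/5 = 1/2
  u_1 = 1/2;  a_4 = 3;  u_2 = (u_1 − 3)/5 = -1/2
  u_2 = -1/2;  a_5 = 2;  u_3 = (u_2 − 2)/5 = -1/2
Digits: (0, 0, 0, 2, 3, 2).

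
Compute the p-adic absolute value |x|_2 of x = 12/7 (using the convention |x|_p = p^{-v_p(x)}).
|12/7|_2 = 1/4

Step 1 — compute v_2(x) by factoring powers of 2 out of the numerator and denominator: v_2(12/7) = 2. Step 2 — apply |x|_p = p^{-v_p(x)} = 2^{-2} = 1/4.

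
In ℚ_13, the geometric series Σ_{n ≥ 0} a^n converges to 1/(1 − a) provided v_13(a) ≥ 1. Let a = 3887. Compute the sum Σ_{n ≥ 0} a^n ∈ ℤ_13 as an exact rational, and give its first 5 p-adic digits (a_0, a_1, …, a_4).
Σ a^n = 1/(1 − a) = -1/3886;  first 5 digits = (1, 0, 10, 1, 9)

v_13(a) = 2 ≥ 1, so the series converges in ℤ_13 to 1/(1 − a) = 1/(1 − 3887) = -1/3886. Expand this rational in ℤ_13: compute digits iteratively via d_i = x_i mod 13, x_{i+1} = (x_i − d_i)/13. The first 5 digits are (1, 0, 10, 1, 9).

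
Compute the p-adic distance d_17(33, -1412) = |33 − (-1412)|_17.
d_17(33, -1412) = 1/289

Step 1 — x − y = 33 − (-1412) = 1445. Step 2 — v_17(1445) = 2 (factor: 1445 = (17^2 · 5); the sign does not affect v_p). Step 3 — |x − y|_17 = 17^{-2} = 1/289.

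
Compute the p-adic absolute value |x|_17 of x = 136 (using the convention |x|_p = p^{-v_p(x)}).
|136|_17 = 1/17

Step 1 — compute v_17(x) by factoring powers of 17 out of the numerator and denominator: v_17(136) = 1. Step 2 — apply |x|_p = p^{-v_p(x)} = 17^{-1} = 1/17.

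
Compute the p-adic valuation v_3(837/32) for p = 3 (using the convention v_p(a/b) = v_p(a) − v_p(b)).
v_3(837/32) = 3

Factor powers of 3 from the numerator and denominator of the reduced fraction: 837 = 3^3 · 31 and 32 = 3^0 · 32. Apply v_p(a/b) = v_p(a) − v_p(b): v_3(837/32) = 3 − 0 = 3.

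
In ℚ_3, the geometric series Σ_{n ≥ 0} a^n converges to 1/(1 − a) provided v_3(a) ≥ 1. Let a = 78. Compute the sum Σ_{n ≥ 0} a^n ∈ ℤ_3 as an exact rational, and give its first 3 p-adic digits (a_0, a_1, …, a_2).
Σ a^n = 1/(1 − a) = -1/77;  first 3 digits = (1, 2, 0)

v_3(a) = 1 ≥ 1, so the series converges in ℤ_3 to 1/(1 − a) = 1/(1 − 78) = -1/77. Expand this rational in ℤ_3: compute digits iteratively via d_i = x_i mod 3, x_{i+1} = (x_i − d_i)/3. The first 3 digits are (1, 2, 0).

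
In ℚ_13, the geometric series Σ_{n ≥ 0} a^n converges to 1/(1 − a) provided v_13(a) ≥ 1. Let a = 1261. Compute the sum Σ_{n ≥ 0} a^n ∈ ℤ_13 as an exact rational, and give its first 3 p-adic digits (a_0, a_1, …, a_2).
Σ a^n = 1/(1 − a) = -1/1260;  first 3 digits = (1, 6, 4)

v_13(a) = 1 ≥ 1, so the series converges in ℤ_13 to 1/(1 − a) = 1/(1 − 1261) = -1/1260. Expand this rational in ℤ_13: compute digits iteratively via d_i = x_i mod 13, x_{i+1} = (x_i − d_i)/13. The first 3 digits are (1, 6, 4).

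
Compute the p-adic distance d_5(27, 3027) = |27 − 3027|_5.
d_5(27, 3027) = 1/125

Step 1 — x − y = 27 − 3027 = -3000. Step 2 — v_5(-3000) = 3 (factor: -3000 = −(5^3 · 24); the sign does not affect v_p). Step 3 — |x − y|_5 = 5^{-3} = 1/125.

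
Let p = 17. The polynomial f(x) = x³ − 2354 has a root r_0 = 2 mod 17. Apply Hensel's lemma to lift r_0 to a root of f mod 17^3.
r_2 = 3810 (mod 4913)

Hensel: r_{i+1} = r_i − f(r_i)/f′(r_i) mod 17^{i+2}, where f′(x) = 3x². Iterate:
  r_0 = 2 (mod 17)
  r_1 = 53 (mod 289)
  r_2 = 3810 (mod 4913)
Final: r = 3810 with f(r) ≡ 0 mod 17^3.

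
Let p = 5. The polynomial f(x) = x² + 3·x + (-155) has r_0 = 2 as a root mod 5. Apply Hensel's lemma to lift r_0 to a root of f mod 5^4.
r_3 = 312 (mod 625)

Hensel: r_{i+1} = r_i − f(r_i)·(f′(r_i))^{-1} mod 5^{i+2}, f′(x) = 2x + 3. Iterate:
  r_0 = 2 (mod 5)
  r_1 = 12 (mod 25)
  r_2 = 62 (mod 125)
  r_3 = 312 (mod 625)
Final: r = 312 satisfies f(r) ≡ 0 mod 5^4.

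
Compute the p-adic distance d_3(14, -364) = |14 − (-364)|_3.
d_3(14, -364) = 1/27

Step 1 — x − y = 14 − (-364) = 378. Step 2 — v_3(378) = 3 (factor: 378 = (3^3 · 14); the sign does not affect v_p). Step 3 — |x − y|_3 = 3^{-3} = 1/27.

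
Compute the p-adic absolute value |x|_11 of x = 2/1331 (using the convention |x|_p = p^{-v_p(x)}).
|2/1331|_11 = 1331

Step 1 — compute v_11(x) by factoring powers of 11 out of the numerator and denominator: v_11(2/1331) = -3. Step 2 — apply |x|_p = p^{-v_p(x)} = 11^{3} = 1331.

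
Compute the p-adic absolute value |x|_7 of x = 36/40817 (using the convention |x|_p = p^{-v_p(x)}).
|36/40817|_7 = 2401

Step 1 — compute v_7(x) by factoring powers of 7 out of the numerator and denominator: v_7(36/40817) = -4. Step 2 — apply |x|_p = p^{-v_p(x)} = 7^{4} = 2401.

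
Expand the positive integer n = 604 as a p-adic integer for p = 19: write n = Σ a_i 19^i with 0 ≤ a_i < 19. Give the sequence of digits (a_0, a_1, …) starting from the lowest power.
(a_0, a_1, …) = (15, 12, 1)

Repeated division by 19 gives the digits low-to-high: 604 = 15 + 12·19^1 + 1·19^2. Digit sequence: (15, 12, 1).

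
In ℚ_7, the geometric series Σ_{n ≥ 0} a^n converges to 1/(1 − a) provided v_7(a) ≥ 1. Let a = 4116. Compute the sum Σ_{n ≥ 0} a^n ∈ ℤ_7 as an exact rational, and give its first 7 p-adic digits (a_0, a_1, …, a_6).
Σ a^n = 1/(1 − a) = -1/4115;  first 7 digits = (1, 0, 0, 5, 1, 0, 4)

v_7(a) = 3 ≥ 1, so the series converges in ℤ_7 to 1/(1 − a) = 1/(1 − 4116) = -1/4115. Expand this rational in ℤ_7: compute digits iteratively via d_i = x_i mod 7, x_{i+1} = (x_i − d_i)/7. The first 7 digits are (1, 0, 0, 5, 1, 0, 4).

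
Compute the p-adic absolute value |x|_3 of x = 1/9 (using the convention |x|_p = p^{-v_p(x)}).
|1/9|_3 = 9

Step 1 — compute v_3(x) by factoring powers of 3 out of the numerator and denominator: v_3(1/9) = -2. Step 2 — apply |x|_p = p^{-v_p(x)} = 3^{2} = 9.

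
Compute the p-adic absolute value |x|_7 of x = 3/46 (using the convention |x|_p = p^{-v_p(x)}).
|3/46|_7 = 1

Step 1 — compute v_7(x) by factoring powers of 7 out of the numerator and denominator: v_7(3/46) = 0. Step 2 — apply |x|_p = p^{-v_p(x)} = 7^{0} = 1.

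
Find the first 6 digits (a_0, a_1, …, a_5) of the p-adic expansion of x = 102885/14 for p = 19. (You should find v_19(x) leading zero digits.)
(a_0, …, a_5) = (0, 0, 0, 16, 6, 1)

v_19(102885/14) = 3, so a_0 = ... = a_2 = 0. Factor out: x = 19^3 · u with u = 15/14 a unit in ℤ_19. Expand u iteratively via a_{v+i} = u_i mod 19, u_{i+1} = (u_i − a_{v+i})/19:
  u_0 = 15/14;  a_3 = 16;  u_1 = (u_0 − 16)/19 = -11/14
  u_1 = -11/14;  a_4 = 6;  u_2 = (u_1 − 6)/19 = -5/14
  u_2 = -5/14;  a_5 = 1;  u_3 = (u_2 − 1)/19 = -1/14
Digits: (0, 0, 0, 16, 6, 1).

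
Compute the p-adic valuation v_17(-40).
v_17(-40) = 0

v_17(n) is the largest exponent k such that 17^k divides n. Factor out: -40 = -17^0 · 40. (Sign doesn't affect v_p.) So v_17(-40) = 0.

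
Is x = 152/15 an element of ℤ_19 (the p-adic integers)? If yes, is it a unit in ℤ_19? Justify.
x ∈ ℤ_19 but not a unit; v_19(x) = 1 > 0

ℤ_19 = {x ∈ ℚ_19 : v_19(x) ≥ 0} and ℤ_19^× = {x ∈ ℤ_19 : v_19(x) = 0}. Here v_19(152/15) = v_19(num) − v_19(den) = 1; compare against these criteria.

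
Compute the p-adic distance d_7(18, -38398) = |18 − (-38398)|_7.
d_7(18, -38398) = 1/2401

Step 1 — x − y = 18 − (-38398) = 38416. Step 2 — v_7(38416) = 4 (factor: 38416 = (7^4 · 16); the sign does not affect v_p). Step 3 — |x − y|_7 = 7^{-4} = 1/2401.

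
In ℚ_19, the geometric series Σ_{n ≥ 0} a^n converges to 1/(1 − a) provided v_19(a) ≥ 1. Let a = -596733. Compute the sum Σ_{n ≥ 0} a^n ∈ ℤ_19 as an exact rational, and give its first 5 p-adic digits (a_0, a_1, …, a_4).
Σ a^n = 1/(1 − a) = 1/596734;  first 5 digits = (1, 0, 0, 8, 14)

v_19(a) = 3 ≥ 1, so the series converges in ℤ_19 to 1/(1 − a) = 1/(1 − (-596733)) = 1/596734. Expand this rational in ℤ_19: compute digits iteratively via d_i = x_i mod 19, x_{i+1} = (x_i − d_i)/19. The first 5 digits are (1, 0, 0, 8, 14).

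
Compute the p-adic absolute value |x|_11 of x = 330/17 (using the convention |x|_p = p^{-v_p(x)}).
|330/17|_11 = 1/11

Step 1 — compute v_11(x) by factoring powers of 11 out of the numerator and denominator: v_11(330/17) = 1. Step 2 — apply |x|_p = p^{-v_p(x)} = 11^{-1} = 1/11.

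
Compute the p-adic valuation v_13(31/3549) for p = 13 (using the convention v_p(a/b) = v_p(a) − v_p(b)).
v_13(31/3549) = -2

Factor powers of 13 from the numerator and denominator of the reduced fraction: 31 = 13^0 · 31 and 3549 = 13^2 · 21. Apply v_p(a/b) = v_p(a) − v_p(b): v_13(31/3549) = 0 − 2 = -2.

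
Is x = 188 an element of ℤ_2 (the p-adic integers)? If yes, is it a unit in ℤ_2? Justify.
x ∈ ℤ_2 but not a unit; v_2(x) = 2 > 0

ℤ_2 = {x ∈ ℚ_2 : v_2(x) ≥ 0} and ℤ_2^× = {x ∈ ℤ_2 : v_2(x) = 0}. Here v_2(188) = v_2(num) − v_2(den) = 2; compare against these criteria.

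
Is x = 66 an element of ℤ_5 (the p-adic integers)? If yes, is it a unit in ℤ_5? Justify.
x ∈ ℤ_5^× (unit); v_5(x) = 0

ℤ_5 = {x ∈ ℚ_5 : v_5(x) ≥ 0} and ℤ_5^× = {x ∈ ℤ_5 : v_5(x) = 0}. Here v_5(66) = v_5(num) − v_5(den) = 0; compare against these criteria.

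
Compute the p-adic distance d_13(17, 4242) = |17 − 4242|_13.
d_13(17, 4242) = 1/169

Step 1 — x − y = 17 − 4242 = -4225. Step 2 — v_13(-4225) = 2 (factor: -4225 = −(13^2 · 25); the sign does not affect v_p). Step 3 — |x − y|_13 = 13^{-2} = 1/169.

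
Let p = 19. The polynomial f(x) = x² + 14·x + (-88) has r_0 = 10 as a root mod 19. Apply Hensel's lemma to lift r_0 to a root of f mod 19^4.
r_3 = 21347 (mod 130321)

Hensel: r_{i+1} = r_i − f(r_i)·(f′(r_i))^{-1} mod 19^{i+2}, f′(x) = 2x + 14. Iterate:
  r_0 = 10 (mod 19)
  r_1 = 48 (mod 361)
  r_2 = 770 (mod 6859)
  r_3 = 21347 (mod 130321)
Final: r = 21347 satisfies f(r) ≡ 0 mod 19^4.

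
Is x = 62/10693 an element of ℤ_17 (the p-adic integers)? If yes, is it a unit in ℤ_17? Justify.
x ∉ ℤ_17 (v_17(x) = -2 < 0)

ℤ_17 = {x ∈ ℚ_17 : v_17(x) ≥ 0} and ℤ_17^× = {x ∈ ℤ_17 : v_17(x) = 0}. Here v_17(62/10693) = v_17(num) − v_17(den) = -2; compare against these criteria.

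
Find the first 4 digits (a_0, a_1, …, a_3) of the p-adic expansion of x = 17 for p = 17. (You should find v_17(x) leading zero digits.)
(a_0, …, a_3) = (0, 1, 0, 0)

v_17(17) = 1, so a_0 = ... = a_0 = 0. Factor out: x = 17^1 · u with u = 1 a unit in ℤ_17. Expand u iteratively via a_{v+i} = u_i mod 17, u_{i+1} = (u_i − a_{v+i})/17:
  u_0 = 1;  a_1 = 1;  u_1 = (u_0 − 1)/17 = 0
  u_1 = 0;  a_2 = 0;  u_2 = (u_1 − 0)/17 = 0
  u_2 = 0;  a_3 = 0;  u_3 = (u_2 − 0)/17 = 0
Digits: (0, 1, 0, 0).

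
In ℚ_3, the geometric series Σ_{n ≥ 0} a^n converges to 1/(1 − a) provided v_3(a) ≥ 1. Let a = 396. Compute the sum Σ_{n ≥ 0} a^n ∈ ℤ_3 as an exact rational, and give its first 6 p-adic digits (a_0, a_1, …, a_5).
Σ a^n = 1/(1 − a) = -1/395;  first 6 digits = (1, 0, 2, 2, 2, 1)

v_3(a) = 2 ≥ 1, so the series converges in ℤ_3 to 1/(1 − a) = 1/(1 − 396) = -1/395. Expand this rational in ℤ_3: compute digits iteratively via d_i = x_i mod 3, x_{i+1} = (x_i − d_i)/3. The first 6 digits are (1, 0, 2, 2, 2, 1).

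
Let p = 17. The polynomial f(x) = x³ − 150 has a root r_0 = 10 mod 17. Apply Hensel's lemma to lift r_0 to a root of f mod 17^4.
r_3 = 38396 (mod 83521)

Hensel: r_{i+1} = r_i − f(r_i)/f′(r_i) mod 17^{i+2}, where f′(x) = 3x². Iterate:
  r_0 = 10 (mod 17)
  r_1 = 248 (mod 289)
  r_2 = 4005 (mod 4913)
  r_3 = 38396 (mod 83521)
Final: r = 38396 with f(r) ≡ 0 mod 17^4.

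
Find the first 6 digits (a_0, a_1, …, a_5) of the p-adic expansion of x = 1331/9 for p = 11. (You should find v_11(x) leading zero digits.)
(a_0, …, a_5) = (0, 0, 0, 5, 2, 1)

v_11(1331/9) = 3, so a_0 = ... = a_2 = 0. Factor out: x = 11^3 · u with u = 1/9 a unit in ℤ_11. Expand u iteratively via a_{v+i} = u_i mod 11, u_{i+1} = (u_i − a_{v+i})/11:
  u_0 = 1/9;  a_3 = 5;  u_1 = (u_0 − 5)/11 = -4/9
  u_1 = -4/9;  a_4 = 2;  u_2 = (u_1 − 2)/11 = -2/9
  u_2 = -2/9;  a_5 = 1;  u_3 = (u_2 − 1)/11 = -1/9
Digits: (0, 0, 0, 5, 2, 1).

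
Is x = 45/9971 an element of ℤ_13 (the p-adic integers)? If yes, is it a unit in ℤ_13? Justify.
x ∉ ℤ_13 (v_13(x) = -2 < 0)

ℤ_13 = {x ∈ ℚ_13 : v_13(x) ≥ 0} and ℤ_13^× = {x ∈ ℤ_13 : v_13(x) = 0}. Here v_13(45/9971) = v_13(num) − v_13(den) = -2; compare against these criteria.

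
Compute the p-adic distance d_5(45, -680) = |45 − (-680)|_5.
d_5(45, -680) = 1/25

Step 1 — x − y = 45 − (-680) = 725. Step 2 — v_5(725) = 2 (factor: 725 = (5^2 · 29); the sign does not affect v_p). Step 3 — |x − y|_5 = 5^{-2} = 1/25.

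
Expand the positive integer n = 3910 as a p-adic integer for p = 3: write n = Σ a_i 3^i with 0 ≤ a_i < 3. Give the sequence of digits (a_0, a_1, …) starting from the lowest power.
(a_0, a_1, …) = (1, 1, 2, 0, 0, 1, 2, 1)

Repeated division by 3 gives the digits low-to-high: 3910 = 1 + 1·3^1 + 2·3^2 + 1·3^5 + 2·3^6 + 1·3^7. Digit sequence: (1, 1, 2, 0, 0, 1, 2, 1).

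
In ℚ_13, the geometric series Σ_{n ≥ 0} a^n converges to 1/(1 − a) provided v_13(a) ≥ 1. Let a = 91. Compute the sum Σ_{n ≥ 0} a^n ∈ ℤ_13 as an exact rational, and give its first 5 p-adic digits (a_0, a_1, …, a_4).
Σ a^n = 1/(1 − a) = -1/90;  first 5 digits = (1, 7, 10, 8, 9)

v_13(a) = 1 ≥ 1, so the series converges in ℤ_13 to 1/(1 − a) = 1/(1 − 91) = -1/90. Expand this rational in ℤ_13: compute digits iteratively via d_i = x_i mod 13, x_{i+1} = (x_i − d_i)/13. The first 5 digits are (1, 7, 10, 8, 9).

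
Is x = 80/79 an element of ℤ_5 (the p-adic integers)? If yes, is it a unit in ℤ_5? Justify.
x ∈ ℤ_5 but not a unit; v_5(x) = 1 > 0

ℤ_5 = {x ∈ ℚ_5 : v_5(x) ≥ 0} and ℤ_5^× = {x ∈ ℤ_5 : v_5(x) = 0}. Here v_5(80/79) = v_5(num) − v_5(den) = 1; compare against these criteria.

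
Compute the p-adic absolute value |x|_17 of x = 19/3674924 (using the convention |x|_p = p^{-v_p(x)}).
|19/3674924|_17 = 83521

Step 1 — compute v_17(x) by factoring powers of 17 out of the numerator and denominator: v_17(19/3674924) = -4. Step 2 — apply |x|_p = p^{-v_p(x)} = 17^{4} = 83521.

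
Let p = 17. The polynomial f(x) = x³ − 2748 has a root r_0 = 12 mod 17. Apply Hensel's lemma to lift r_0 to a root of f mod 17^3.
r_2 = 3378 (mod 4913)

Hensel: r_{i+1} = r_i − f(r_i)/f′(r_i) mod 17^{i+2}, where f′(x) = 3x². Iterate:
  r_0 = 12 (mod 17)
  r_1 = 199 (mod 289)
  r_2 = 3378 (mod 4913)
Final: r = 3378 with f(r) ≡ 0 mod 17^3.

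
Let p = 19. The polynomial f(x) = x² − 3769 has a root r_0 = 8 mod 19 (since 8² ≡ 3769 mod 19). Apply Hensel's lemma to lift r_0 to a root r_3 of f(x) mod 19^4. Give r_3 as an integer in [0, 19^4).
r_3 = 76388 (mod 130321)

Hensel's recurrence: r_{i+1} = r_i − f(r_i)·(f′(r_i))^{-1} mod 19^{i+2}, with f′(x) = 2x. Iterate:
  r_0 = 8 (mod 19)
  r_1 = 217 (mod 361)
  r_2 = 939 (mod 6859)
  r_3 = 76388 (mod 130321)
Final: r_3 = 76388, and one checks f(r_3) ≡ 0 mod 19^4.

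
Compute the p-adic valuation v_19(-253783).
v_19(-253783) = 3

v_19(n) is the largest exponent k such that 19^k divides n. Factor out: -253783 = -19^3 · 37. (Sign doesn't affect v_p.) So v_19(-253783) = 3.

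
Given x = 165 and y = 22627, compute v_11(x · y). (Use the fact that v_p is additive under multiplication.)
v_11(3733455) = 4

v_p(x) = 1 (factor: 165 = 11^1 · 15); v_p(y) = 3 (factor: 22627 = 11^3 · 17). Additivity: v_p(xy) = v_p(x) + v_p(y) = 1 + 3 = 4. (Direct check: xy = 3733455 = 11^4 · (255).)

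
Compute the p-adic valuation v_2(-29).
v_2(-29) = 0

v_2(n) is the largest exponent k such that 2^k divides n. Factor out: -29 = -2^0 · 29. (Sign doesn't affect v_p.) So v_2(-29) = 0.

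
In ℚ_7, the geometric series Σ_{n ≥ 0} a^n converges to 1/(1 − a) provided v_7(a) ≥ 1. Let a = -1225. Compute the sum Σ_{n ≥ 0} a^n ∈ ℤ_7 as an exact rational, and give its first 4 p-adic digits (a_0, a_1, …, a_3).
Σ a^n = 1/(1 − a) = 1/1226;  first 4 digits = (1, 0, 3, 3)

v_7(a) = 2 ≥ 1, so the series converges in ℤ_7 to 1/(1 − a) = 1/(1 − (-1225)) = 1/1226. Expand this rational in ℤ_7: compute digits iteratively via d_i = x_i mod 7, x_{i+1} = (x_i − d_i)/7. The first 4 digits are (1, 0, 3, 3).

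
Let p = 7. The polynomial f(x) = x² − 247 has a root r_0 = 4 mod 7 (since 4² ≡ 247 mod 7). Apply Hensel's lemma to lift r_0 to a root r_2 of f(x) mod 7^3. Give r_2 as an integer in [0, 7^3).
r_2 = 137 (mod 343)

Hensel's recurrence: r_{i+1} = r_i − f(r_i)·(f′(r_i))^{-1} mod 7^{i+2}, with f′(x) = 2x. Iterate:
  r_0 = 4 (mod 7)
  r_1 = 39 (mod 49)
  r_2 = 137 (mod 343)
Final: r_2 = 137, and one checks f(r_2) ≡ 0 mod 7^3.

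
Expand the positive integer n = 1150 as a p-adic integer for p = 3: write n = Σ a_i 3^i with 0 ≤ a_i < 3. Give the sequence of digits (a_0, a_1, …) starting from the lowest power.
(a_0, a_1, …) = (1, 2, 1, 0, 2, 1, 1)

Repeated division by 3 gives the digits low-to-high: 1150 = 1 + 2·3^1 + 1·3^2 + 2·3^4 + 1·3^5 + 1·3^6. Digit sequence: (1, 2, 1, 0, 2, 1, 1).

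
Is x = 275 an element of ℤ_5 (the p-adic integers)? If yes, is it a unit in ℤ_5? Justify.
x ∈ ℤ_5 but not a unit; v_5(x) = 2 > 0

ℤ_5 = {x ∈ ℚ_5 : v_5(x) ≥ 0} and ℤ_5^× = {x ∈ ℤ_5 : v_5(x) = 0}. Here v_5(275) = v_5(num) − v_5(den) = 2; compare against these criteria.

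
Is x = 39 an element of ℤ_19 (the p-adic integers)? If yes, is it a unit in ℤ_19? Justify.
x ∈ ℤ_19^× (unit); v_19(x) = 0

ℤ_19 = {x ∈ ℚ_19 : v_19(x) ≥ 0} and ℤ_19^× = {x ∈ ℤ_19 : v_19(x) = 0}. Here v_19(39) = v_19(num) − v_19(den) = 0; compare against these criteria.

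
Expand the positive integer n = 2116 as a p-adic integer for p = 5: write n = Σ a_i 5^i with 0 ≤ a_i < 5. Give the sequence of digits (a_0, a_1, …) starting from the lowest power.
(a_0, a_1, …) = (1, 3, 4, 1, 3)

Repeated division by 5 gives the digits low-to-high: 2116 = 1 + 3·5^1 + 4·5^2 + 1·5^3 + 3·5^4. Digit sequence: (1, 3, 4, 1, 3).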